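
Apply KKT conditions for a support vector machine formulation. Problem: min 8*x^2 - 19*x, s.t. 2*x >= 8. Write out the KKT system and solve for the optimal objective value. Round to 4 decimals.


Step 1: Try lambda = 0 (constraint inactive).
x_unc = 19/(2*8) = 1.1875
Check: 2*1.1875 = 2.375 < 8 -- violated!
Step 2: Constraint must be active: 2*x = 8
x* = 8/2 = 4.0
lambda = (2*8*4.0 - 19)/2 = 22.5
Step 3: Compute optimal value.
f(x*) = 8*4.0^2 - 19*4.0 = 52.0


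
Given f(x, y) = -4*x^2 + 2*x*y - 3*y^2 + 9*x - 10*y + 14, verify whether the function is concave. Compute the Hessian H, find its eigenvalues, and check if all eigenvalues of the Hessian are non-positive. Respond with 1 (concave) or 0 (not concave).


The Hessian of f(x,y) = -4*x^2 + 2*x*y - 3*y^2 + 9*x - 10*y + 14 is:
H = [[-8, 2], [2, -6]]
Trace = -8 - 6 = -14
Determinant = -8*-6 - (2)^2 = 44
Discriminant = (-14)^2 - 4*44 = 20.0
Eigenvalues: lambda_1 = -9.2361, lambda_2 = -4.7639
The function is concave.

1


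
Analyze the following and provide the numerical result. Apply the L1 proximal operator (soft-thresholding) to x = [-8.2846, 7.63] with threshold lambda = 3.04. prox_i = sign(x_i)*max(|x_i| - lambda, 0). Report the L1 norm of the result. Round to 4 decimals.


Soft-thresholding with lambda = 3.04:
prox(-8.2846) = sign(-8.2846)*max(|-8.2846| - 3.04, 0) = -5.2446
prox(7.63) = sign(7.63)*max(|7.63| - 3.04, 0) = 4.59
prox(x) = [-5.2446, 4.59]
||prox(x)||_1 = 5.2446 + 4.59 = 9.8346


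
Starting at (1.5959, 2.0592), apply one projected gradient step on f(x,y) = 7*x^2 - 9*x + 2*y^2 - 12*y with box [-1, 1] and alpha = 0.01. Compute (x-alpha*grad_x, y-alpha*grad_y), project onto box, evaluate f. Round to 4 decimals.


Step 1: Compute gradient at (1.5959, 2.0592).
grad_x = 2*7*1.5959 - 9 = 13.3426
grad_y = 2*2*2.0592 - 12 = -3.7632
Step 2: Gradient step.
x_raw = 1.5959 - 0.01*13.3426 = 1.4625
y_raw = 2.0592 - 0.01*-3.7632 = 2.0968
Step 3: Project onto [-1, 1].
x_proj = clip(1.4625) = 1.0
y_proj = clip(2.0968) = 1.0
Step 4: Evaluate f.
f(1.0, 1.0) = -12.0


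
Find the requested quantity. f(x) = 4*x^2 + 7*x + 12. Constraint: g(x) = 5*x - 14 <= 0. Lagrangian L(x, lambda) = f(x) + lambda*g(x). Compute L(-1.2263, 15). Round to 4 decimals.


Step 1: Evaluate f(x).
f(-1.2263) = 4*(-1.2263)^2 + 7*(-1.2263) + 12 = 9.4311
Step 2: Evaluate g(x).
g(-1.2263) = 5*-1.2263 - 14 = -20.1315
Step 3: Compute Lagrangian.
L = 9.4311 + 15*-20.1315 = -292.5414


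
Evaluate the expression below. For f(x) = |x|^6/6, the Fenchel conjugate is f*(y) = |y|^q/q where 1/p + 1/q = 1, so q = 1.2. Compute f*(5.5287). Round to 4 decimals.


The conjugate exponent q satisfies 1/p + 1/q = 1.
p = 6, so q = 6/(6 - 1) = 1.2
|y|^q = 5.5287^1.2 = 7.783
f*(5.5287) = 7.783 / 1.2 = 6.4858


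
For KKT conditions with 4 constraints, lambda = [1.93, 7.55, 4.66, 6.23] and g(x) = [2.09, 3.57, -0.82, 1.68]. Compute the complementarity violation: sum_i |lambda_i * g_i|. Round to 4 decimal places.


KKT complementary slackness check:
lambda_1 * g_1 = 1.93 * 2.09 = 4.0337
lambda_2 * g_2 = 7.55 * 3.57 = 26.9535
lambda_3 * g_3 = 4.66 * -0.82 = -3.8212
lambda_4 * g_4 = 6.23 * 1.68 = 10.4664
Total violation = 4.0337 + 26.9535 + 3.8212 + 10.4664 = 45.2748


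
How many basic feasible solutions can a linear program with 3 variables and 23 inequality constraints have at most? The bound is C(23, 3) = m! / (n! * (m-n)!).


Each vertex corresponds to some choice of n active constraints out of m, so the number of vertices is at most C(m, n) = m! / (n!(m-n)!).
m = 23, n = 3
Numerator: 23 * 22 * 21
Denominator: 3! = 6
C(23, 3) = 1771


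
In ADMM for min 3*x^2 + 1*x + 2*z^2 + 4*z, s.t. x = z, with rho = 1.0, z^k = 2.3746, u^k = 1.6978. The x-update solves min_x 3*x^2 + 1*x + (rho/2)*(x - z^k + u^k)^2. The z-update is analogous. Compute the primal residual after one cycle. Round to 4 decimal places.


ADMM iteration with rho = 1.0, z^k = 2.3746, u^k = 1.6978
Step 1: x-update.
Minimize 3*x^2 + 1*x + (1.0/2)*(x - 2.3746 + 1.6978)^2
FOC: (2*3 + 1.0)*x = -1 + 1.0*(2.3746 - 1.6978)
x^{k+1} = -0.0462
Step 2: z-update.
Minimize 2*z^2 + 4*z + (1.0/2)*(-0.0462 - z + 1.6978)^2
FOC: (2*2 + 1.0)*z = -4 + 1.0*(-0.0462 + 1.6978)
z^{k+1} = -0.4697
Step 3: u-update.
u^{k+1} = 1.6978 - 0.0462 + 0.4697 = 2.1213
Step 4: Primal residual = |-0.0462 + 0.4697| = 0.4235


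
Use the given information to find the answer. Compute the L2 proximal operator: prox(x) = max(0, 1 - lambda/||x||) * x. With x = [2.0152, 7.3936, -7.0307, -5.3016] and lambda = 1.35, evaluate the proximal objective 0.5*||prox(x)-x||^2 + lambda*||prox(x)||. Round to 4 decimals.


Step 1: Compute ||x||.
||x|| = 11.6732
Step 2: Compute scaling factor.
scale = max(0, 1 - 1.35/11.6732) = 0.8844
Step 3: prox(x) = [1.7821, 6.5385, -6.2176, -4.6885]
||prox(x)|| = 10.3232
Step 4: Proximal objective.
0.5*||prox-x||^2 = 0.9113
lambda*||prox|| = 13.9363
Total = 14.8476


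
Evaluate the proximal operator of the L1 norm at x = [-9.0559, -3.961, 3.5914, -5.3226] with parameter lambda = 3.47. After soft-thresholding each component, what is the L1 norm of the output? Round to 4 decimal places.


Soft-thresholding with lambda = 3.47:
prox(-9.0559) = sign(-9.0559)*max(|-9.0559| - 3.47, 0) = -5.5859
prox(-3.961) = sign(-3.961)*max(|-3.961| - 3.47, 0) = -0.491
prox(3.5914) = sign(3.5914)*max(|3.5914| - 3.47, 0) = 0.1214
prox(-5.3226) = sign(-5.3226)*max(|-5.3226| - 3.47, 0) = -1.8526
prox(x) = [-5.5859, -0.491, 0.1214, -1.8526]
||prox(x)||_1 = 5.5859 + 0.491 + 0.1214 + 1.8526 = 8.0509


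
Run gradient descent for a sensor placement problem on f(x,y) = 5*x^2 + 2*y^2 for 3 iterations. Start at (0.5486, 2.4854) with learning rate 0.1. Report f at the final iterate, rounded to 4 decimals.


Gradient descent on f(x,y) = 5*x^2 + 2*y^2.
Starting point: (0.5486, 2.4854), alpha = 0.1
Step 1: grad_x = 2*5*0.5486 = 5.486, grad_y = 2*2*2.4854 = 9.9416
  x_1 = 0.5486 - 0.1*5.486 = 0.0
  y_1 = 2.4854 - 0.1*9.9416 = 1.4912
Step 2: grad_x = 2*5*0.0 = 0.0, grad_y = 2*2*1.4912 = 5.965
  x_2 = 0.0 - 0.1*0.0 = 0.0
  y_2 = 1.4912 - 0.1*5.965 = 0.8947
Step 3: grad_x = 2*5*0.0 = 0.0, grad_y = 2*2*0.8947 = 3.579
  x_3 = 0.0 - 0.1*0.0 = 0.0
  y_3 = 0.8947 - 0.1*3.579 = 0.5368
f(0.0, 0.5368) = 5*0.0^2 + 2*0.5368^2 = 0.5764


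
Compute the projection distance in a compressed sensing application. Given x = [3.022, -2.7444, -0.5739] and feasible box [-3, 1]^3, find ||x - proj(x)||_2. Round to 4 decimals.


Project each component onto [-3, 1].
clip(3.022) = 1.0, clip(-2.7444) = -2.7444, clip(-0.5739) = -0.5739
Projection = [1.0, -2.7444, -0.5739]
Squared diffs: [4.0885, 0.0, 0.0]
Distance = sqrt(4.0885) = 2.022


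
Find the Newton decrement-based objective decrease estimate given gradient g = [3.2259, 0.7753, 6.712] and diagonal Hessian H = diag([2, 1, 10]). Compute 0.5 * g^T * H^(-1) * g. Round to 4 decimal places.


Step 1: H is diagonal, so H^(-1) * g = [1.613, 0.7753, 0.6712].
Step 2: g^T H^(-1) g = sum_i g_i^2 / H_ii
  = (3.2259)^2/2 + (0.7753)^2/1 + (6.712)^2/10
  = 5.2032 + 0.6011 + 4.5051 = 10.3094
Step 3: Objective decrease = 0.5 * g^T H^(-1) g = 5.1547


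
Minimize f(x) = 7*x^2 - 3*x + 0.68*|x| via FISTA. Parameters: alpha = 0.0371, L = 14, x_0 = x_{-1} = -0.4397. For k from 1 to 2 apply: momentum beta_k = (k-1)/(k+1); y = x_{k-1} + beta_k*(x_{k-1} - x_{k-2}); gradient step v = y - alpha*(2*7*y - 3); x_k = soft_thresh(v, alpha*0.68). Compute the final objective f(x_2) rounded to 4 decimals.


FISTA on f(x) = 7*x^2 - 3*x + 0.68*|x|
L = 14, alpha = 0.0371
Iteration 1: beta = 0.0, y = -0.4397 + 0.0*(-0.4397 + 0.4397) = -0.4397
  grad(y) = -9.1558, v = y - alpha*grad = -0.1
  prox(v) = soft_thresh(-0.1, 0.0252) = -0.0748
Iteration 2: beta = 0.3333, y = -0.0748 + 0.3333*(-0.0748 + 0.4397) = 0.0468
  grad(y) = -2.3442, v = y - alpha*grad = 0.1338
  prox(v) = soft_thresh(0.1338, 0.0252) = 0.1086
f(x_2) = 7*0.1086^2 - 3*0.1086 + 0.68*|0.1086| = -0.1694


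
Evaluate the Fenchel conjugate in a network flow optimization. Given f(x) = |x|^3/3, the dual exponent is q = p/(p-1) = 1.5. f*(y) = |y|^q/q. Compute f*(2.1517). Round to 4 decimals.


The conjugate exponent q satisfies 1/p + 1/q = 1.
p = 3, so q = 3/(3 - 1) = 1.5
|y|^q = 2.1517^1.5 = 3.1563
f*(2.1517) = 3.1563 / 1.5 = 2.1042


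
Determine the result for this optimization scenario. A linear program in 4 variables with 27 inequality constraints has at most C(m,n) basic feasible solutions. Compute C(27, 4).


Each vertex corresponds to some choice of n active constraints out of m, so the number of vertices is at most C(m, n) = m! / (n!(m-n)!).
m = 27, n = 4
Numerator: 27 * 26 * 25 * 24
Denominator: 4! = 24
C(27, 4) = 17550


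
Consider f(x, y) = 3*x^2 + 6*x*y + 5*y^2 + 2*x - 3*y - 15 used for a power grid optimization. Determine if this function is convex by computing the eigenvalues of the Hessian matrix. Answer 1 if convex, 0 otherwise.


The Hessian of f(x,y) = 3*x^2 + 6*x*y + 5*y^2 + 2*x - 3*y - 15 is:
H = [[6, 6], [6, 10]]
Trace = 6 + 10 = 16
Determinant = 6*10 - (6)^2 = 24
Discriminant = (16)^2 - 4*24 = 160.0
Eigenvalues: lambda_1 = 1.6754, lambda_2 = 14.3246
The function is convex.

1


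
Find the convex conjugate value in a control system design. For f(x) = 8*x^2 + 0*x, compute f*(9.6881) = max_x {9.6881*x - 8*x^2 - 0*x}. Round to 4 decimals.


f*(y) = sup_x {y*x - a*x^2 - b*x} = sup_x {(y-b)*x - a*x^2}
FOC: (y - b) - 2a*x = 0 => x* = (y - b)/(2a)
x* = (9.6881 - 0)/(2*8) = 0.6055
f*(9.6881) = (y-b)^2/(4a) = (9.6881 - 0)^2/(4*8)
= 93.8593/32 = 2.9331


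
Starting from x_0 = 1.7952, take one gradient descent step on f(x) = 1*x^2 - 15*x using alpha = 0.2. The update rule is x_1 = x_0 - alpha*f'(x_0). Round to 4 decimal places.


We compute the gradient at x_0 and apply the update.
f'(x) = 2*x - 15
f'(1.7952) = 2*1.7952 - 15 = -11.4096
x_1 = 1.7952 - 0.2*-11.4096 = 4.0771


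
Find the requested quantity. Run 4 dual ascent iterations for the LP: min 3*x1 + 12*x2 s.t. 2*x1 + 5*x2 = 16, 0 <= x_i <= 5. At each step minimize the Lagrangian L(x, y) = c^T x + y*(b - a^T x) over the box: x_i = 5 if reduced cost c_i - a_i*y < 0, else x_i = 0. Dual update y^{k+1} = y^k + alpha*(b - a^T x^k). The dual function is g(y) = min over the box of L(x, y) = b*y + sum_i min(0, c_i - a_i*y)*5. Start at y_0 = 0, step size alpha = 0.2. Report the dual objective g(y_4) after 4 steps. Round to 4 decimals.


Dual ascent for LP: min 3*x1 + 12*x2, 2*x1 + 5*x2 = 16, 0 <= x_i <= 5
Step 1: y^k = 0.0, reduced costs: (3.0, 12.0)
  x^k = (0.0, 0.0), subgradient = b - a^T x = 16.0
  y^{k+1} = 0.0 + 0.2*16.0 = 3.2
Step 2: y^k = 3.2, reduced costs: (-3.4, -4.0)
  x^k = (5.0, 5.0), subgradient = b - a^T x = -19.0
  y^{k+1} = 3.2 + 0.2*-19.0 = -0.6
Step 3: y^k = -0.6, reduced costs: (4.2, 15.0)
  x^k = (0.0, 0.0), subgradient = b - a^T x = 16.0
  y^{k+1} = -0.6 + 0.2*16.0 = 2.6
Step 4: y^k = 2.6, reduced costs: (-2.2, -1.0)
  x^k = (5.0, 5.0), subgradient = b - a^T x = -19.0
  y^{k+1} = 2.6 + 0.2*-19.0 = -1.2
Dual objective at y_4 = -1.2: reduced costs (5.4, 18.0), box minimizer x = (0.0, 0.0)
g(y_4) = b*y + (c1 - a1*y)*x1 + (c2 - a2*y)*x2 = 16*(-1.2) + 5.4*0.0 + 18.0*0.0 = -19.2 + 0.0 + 0.0 = -19.2


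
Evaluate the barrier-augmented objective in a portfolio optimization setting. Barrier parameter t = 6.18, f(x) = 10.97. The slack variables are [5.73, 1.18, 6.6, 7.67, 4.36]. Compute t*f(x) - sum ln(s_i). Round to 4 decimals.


Step 1: Compute log-barrier.
ln values: [1.7457, 0.1655, 1.8871, 2.0373, 1.4725]
phi = -(1.7457 + 0.1655 + 1.8871 + 2.0373 + 1.4725) = -7.3081
Step 2: Compute augmented objective.
t*f(x) = 6.18*10.97 = 67.7946
Total = 67.7946 - 7.3081 = 60.4865


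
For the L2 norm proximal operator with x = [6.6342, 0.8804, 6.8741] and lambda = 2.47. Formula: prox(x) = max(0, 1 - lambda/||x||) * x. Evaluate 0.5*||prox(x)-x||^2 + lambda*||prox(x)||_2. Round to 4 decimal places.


Step 1: Compute ||x||.
||x|| = 9.5938
Step 2: Compute scaling factor.
scale = max(0, 1 - 2.47/9.5938) = 0.7425
Step 3: prox(x) = [4.9262, 0.6537, 5.1043]
||prox(x)|| = 7.1238
Step 4: Proximal objective.
0.5*||prox-x||^2 = 3.0505
lambda*||prox|| = 17.5958
Total = 20.6462


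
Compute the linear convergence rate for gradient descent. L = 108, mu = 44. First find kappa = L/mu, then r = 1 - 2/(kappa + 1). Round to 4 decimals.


Step 1: Compute the condition number.
kappa = L/mu = 108/44 = 2.4545
Step 2: Compute the convergence rate.
r = 1 - 2/(kappa + 1) = 1 - 2*mu/(L + mu) = (L - mu)/(L + mu) = 64/152 = 0.4211


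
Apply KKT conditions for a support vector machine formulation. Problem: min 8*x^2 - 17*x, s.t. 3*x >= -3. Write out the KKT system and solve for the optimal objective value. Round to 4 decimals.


Step 1: Try lambda = 0 (constraint inactive).
Stationarity: 2*8*x - 17 = 0
x* = 17/(2*8) = 1.0625
Check constraint: 3*1.0625 = 3.1875 >= -3 -- satisfied.
Step 2: Compute optimal value.
f(x*) = 8*1.0625^2 - 17*1.0625 = -9.0313


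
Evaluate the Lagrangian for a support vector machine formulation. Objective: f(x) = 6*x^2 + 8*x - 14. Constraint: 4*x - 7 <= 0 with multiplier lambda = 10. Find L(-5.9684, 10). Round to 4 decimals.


Step 1: Evaluate f(x).
f(-5.9684) = 6*(-5.9684)^2 + 8*(-5.9684) - 14 = 151.9836
Step 2: Evaluate g(x).
g(-5.9684) = 4*-5.9684 - 7 = -30.8736
Step 3: Compute Lagrangian.
L = 151.9836 + 10*-30.8736 = -156.7524


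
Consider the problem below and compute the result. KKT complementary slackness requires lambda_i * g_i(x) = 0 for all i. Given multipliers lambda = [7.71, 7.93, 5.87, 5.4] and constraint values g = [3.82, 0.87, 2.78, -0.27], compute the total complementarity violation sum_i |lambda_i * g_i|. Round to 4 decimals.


KKT complementary slackness check:
lambda_1 * g_1 = 7.71 * 3.82 = 29.4522
lambda_2 * g_2 = 7.93 * 0.87 = 6.8991
lambda_3 * g_3 = 5.87 * 2.78 = 16.3186
lambda_4 * g_4 = 5.4 * -0.27 = -1.458
Total violation = 29.4522 + 6.8991 + 16.3186 + 1.458 = 54.1279


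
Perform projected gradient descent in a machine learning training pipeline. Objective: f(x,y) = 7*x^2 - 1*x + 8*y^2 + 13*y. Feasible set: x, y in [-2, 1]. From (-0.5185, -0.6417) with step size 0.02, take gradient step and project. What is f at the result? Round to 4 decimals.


Step 1: Compute gradient at (-0.5185, -0.6417).
grad_x = 2*7*-0.5185 - 1 = -8.259
grad_y = 2*8*-0.6417 + 13 = 2.7328
Step 2: Gradient step.
x_raw = -0.5185 - 0.02*-8.259 = -0.3533
y_raw = -0.6417 - 0.02*2.7328 = -0.6964
Step 3: Project onto [-2, 1].
x_proj = clip(-0.3533) = -0.3533
y_proj = clip(-0.6964) = -0.6964
Step 4: Evaluate f.
f(-0.3533, -0.6964) = -3.9462


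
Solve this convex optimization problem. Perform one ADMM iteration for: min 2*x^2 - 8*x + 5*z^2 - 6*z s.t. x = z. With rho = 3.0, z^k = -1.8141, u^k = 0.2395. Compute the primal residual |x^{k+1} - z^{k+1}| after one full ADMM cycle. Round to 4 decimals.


ADMM iteration with rho = 3.0, z^k = -1.8141, u^k = 0.2395
Step 1: x-update.
Minimize 2*x^2 - 8*x + (3.0/2)*(x + 1.8141 + 0.2395)^2
FOC: (2*2 + 3.0)*x = 8 + 3.0*(-1.8141 - 0.2395)
x^{k+1} = 0.2627
Step 2: z-update.
Minimize 5*z^2 - 6*z + (3.0/2)*(0.2627 - z + 0.2395)^2
FOC: (2*5 + 3.0)*z = 6 + 3.0*(0.2627 + 0.2395)
z^{k+1} = 0.5774
Step 3: u-update.
u^{k+1} = 0.2395 + 0.2627 - 0.5774 = -0.0752
Step 4: Primal residual = |0.2627 - 0.5774| = 0.3147


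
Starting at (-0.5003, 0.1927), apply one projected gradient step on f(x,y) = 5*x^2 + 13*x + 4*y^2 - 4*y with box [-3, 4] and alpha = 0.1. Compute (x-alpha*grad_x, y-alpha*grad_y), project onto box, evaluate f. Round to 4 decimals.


Step 1: Compute gradient at (-0.5003, 0.1927).
grad_x = 2*5*-0.5003 + 13 = 7.997
grad_y = 2*4*0.1927 - 4 = -2.4584
Step 2: Gradient step.
x_raw = -0.5003 - 0.1*7.997 = -1.3
y_raw = 0.1927 - 0.1*-2.4584 = 0.4385
Step 3: Project onto [-3, 4].
x_proj = clip(-1.3) = -1.3
y_proj = clip(0.4385) = 0.4385
Step 4: Evaluate f.
f(-1.3, 0.4385) = -9.4349


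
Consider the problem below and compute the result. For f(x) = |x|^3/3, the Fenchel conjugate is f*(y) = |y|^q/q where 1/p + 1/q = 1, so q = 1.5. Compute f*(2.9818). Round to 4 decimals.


The conjugate exponent q satisfies 1/p + 1/q = 1.
p = 3, so q = 3/(3 - 1) = 1.5
|y|^q = 2.9818^1.5 = 5.1489
f*(2.9818) = 5.1489 / 1.5 = 3.4326


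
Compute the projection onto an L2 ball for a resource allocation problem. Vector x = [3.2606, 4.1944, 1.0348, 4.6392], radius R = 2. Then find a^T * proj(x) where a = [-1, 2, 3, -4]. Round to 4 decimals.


Step 1: Compute ||x|| (intermediates to 6 decimals).
||x|| = sqrt(3.2606^2 + 4.1944^2 + 1.0348^2 + 4.6392^2) = 7.128639
Step 2: Project.
Since ||x|| > R, scale = R/||x|| = 2/7.128639 = 0.280558, proj(x) = scale * x
proj(x) = [0.914787, 1.176772, 0.290321, 1.301565]
Step 3: Dot product.
a^T * proj(x) = -1*0.914787 + 2*1.176772 + 3*0.290321 - 4*1.301565 = -2.8965


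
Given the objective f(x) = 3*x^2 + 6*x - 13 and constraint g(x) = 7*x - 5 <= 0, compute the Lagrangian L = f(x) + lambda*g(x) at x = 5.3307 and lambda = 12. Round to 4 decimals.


Step 1: Evaluate f(x).
f(5.3307) = 3*5.3307^2 + 6*5.3307 - 13 = 104.2333
Step 2: Evaluate g(x).
g(5.3307) = 7*5.3307 - 5 = 32.3149
Step 3: Compute Lagrangian.
L = 104.2333 + 12*32.3149 = 492.0121


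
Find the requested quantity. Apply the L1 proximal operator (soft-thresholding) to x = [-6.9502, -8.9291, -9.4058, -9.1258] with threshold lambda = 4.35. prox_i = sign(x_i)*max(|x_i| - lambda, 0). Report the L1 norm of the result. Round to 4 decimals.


Soft-thresholding with lambda = 4.35:
prox(-6.9502) = sign(-6.9502)*max(|-6.9502| - 4.35, 0) = -2.6002
prox(-8.9291) = sign(-8.9291)*max(|-8.9291| - 4.35, 0) = -4.5791
prox(-9.4058) = sign(-9.4058)*max(|-9.4058| - 4.35, 0) = -5.0558
prox(-9.1258) = sign(-9.1258)*max(|-9.1258| - 4.35, 0) = -4.7758
prox(x) = [-2.6002, -4.5791, -5.0558, -4.7758]
||prox(x)||_1 = 2.6002 + 4.5791 + 5.0558 + 4.7758 = 17.0109


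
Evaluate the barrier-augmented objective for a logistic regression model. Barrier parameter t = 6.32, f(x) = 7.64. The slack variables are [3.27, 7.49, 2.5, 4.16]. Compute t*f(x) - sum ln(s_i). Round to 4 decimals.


Step 1: Compute log-barrier.
ln values: [1.1848, 2.0136, 0.9163, 1.4255]
phi = -(1.1848 + 2.0136 + 0.9163 + 1.4255) = -5.5402
Step 2: Compute augmented objective.
t*f(x) = 6.32*7.64 = 48.2848
Total = 48.2848 - 5.5402 = 42.7446


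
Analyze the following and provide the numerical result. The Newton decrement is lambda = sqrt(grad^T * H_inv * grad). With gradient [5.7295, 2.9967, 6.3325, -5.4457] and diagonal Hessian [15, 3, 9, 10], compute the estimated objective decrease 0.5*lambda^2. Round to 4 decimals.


Step 1: H is diagonal, so H^(-1) * g = [0.382, 0.9989, 0.7036, -0.5446].
Step 2: g^T H^(-1) g = sum_i g_i^2 / H_ii
  = (5.7295)^2/15 + (2.9967)^2/3 + (6.3325)^2/9 + (-5.4457)^2/10
  = 2.1885 + 2.9934 + 4.4556 + 2.9656 = 12.6031
Step 3: Objective decrease = 0.5 * g^T H^(-1) g = 6.3015


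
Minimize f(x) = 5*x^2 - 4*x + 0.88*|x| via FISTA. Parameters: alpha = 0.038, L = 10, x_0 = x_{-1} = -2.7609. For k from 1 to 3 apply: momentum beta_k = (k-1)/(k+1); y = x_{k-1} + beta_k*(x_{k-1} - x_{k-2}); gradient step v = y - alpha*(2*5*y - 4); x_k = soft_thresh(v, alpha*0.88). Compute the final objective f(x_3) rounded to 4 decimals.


FISTA on f(x) = 5*x^2 - 4*x + 0.88*|x|
L = 10, alpha = 0.038
Iteration 1: beta = 0.0, y = -2.7609 + 0.0*(-2.7609 + 2.7609) = -2.7609
  grad(y) = -31.609, v = y - alpha*grad = -1.5598
  prox(v) = soft_thresh(-1.5598, 0.0334) = -1.5263
Iteration 2: beta = 0.3333, y = -1.5263 + 0.3333*(-1.5263 + 2.7609) = -1.1148
  grad(y) = -15.1479, v = y - alpha*grad = -0.5392
  prox(v) = soft_thresh(-0.5392, 0.0334) = -0.5057
Iteration 3: beta = 0.5, y = -0.5057 + 0.5*(-0.5057 + 1.5263) = 0.0046
  grad(y) = -3.9544, v = y - alpha*grad = 0.1548
  prox(v) = soft_thresh(0.1548, 0.0334) = 0.1214
f(x_3) = 5*0.1214^2 - 4*0.1214 + 0.88*|0.1214| = -0.3051


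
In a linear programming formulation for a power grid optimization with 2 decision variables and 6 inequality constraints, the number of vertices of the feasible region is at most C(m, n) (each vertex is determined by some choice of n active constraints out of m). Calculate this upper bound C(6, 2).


Each vertex corresponds to some choice of n active constraints out of m, so the number of vertices is at most C(m, n) = m! / (n!(m-n)!).
m = 6, n = 2
Numerator: 6 * 5
Denominator: 2! = 2
C(6, 2) = 15


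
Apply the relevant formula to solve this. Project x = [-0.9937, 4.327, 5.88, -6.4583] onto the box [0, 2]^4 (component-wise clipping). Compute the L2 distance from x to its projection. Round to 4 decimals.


Project each component onto [0, 2].
clip(-0.9937) = 0.0, clip(4.327) = 2.0, clip(5.88) = 2.0, clip(-6.4583) = 0.0
Projection = [0.0, 2.0, 2.0, 0.0]
Squared diffs: [0.9874, 5.4149, 15.0544, 41.7096]
Distance = sqrt(63.1663) = 7.9477


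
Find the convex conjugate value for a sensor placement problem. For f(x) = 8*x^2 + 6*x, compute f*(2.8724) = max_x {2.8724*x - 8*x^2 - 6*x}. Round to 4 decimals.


f*(y) = sup_x {y*x - a*x^2 - b*x} = sup_x {(y-b)*x - a*x^2}
FOC: (y - b) - 2a*x = 0 => x* = (y - b)/(2a)
x* = (2.8724 - 6)/(2*8) = -0.1955
f*(2.8724) = (y-b)^2/(4a) = (2.8724 - 6)^2/(4*8)
= 9.7819/32 = 0.3057


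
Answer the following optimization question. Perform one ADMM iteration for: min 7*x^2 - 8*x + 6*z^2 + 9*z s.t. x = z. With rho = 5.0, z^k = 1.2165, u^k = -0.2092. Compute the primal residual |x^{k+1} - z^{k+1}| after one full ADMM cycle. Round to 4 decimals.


ADMM iteration with rho = 5.0, z^k = 1.2165, u^k = -0.2092
Step 1: x-update.
Minimize 7*x^2 - 8*x + (5.0/2)*(x - 1.2165 - 0.2092)^2
FOC: (2*7 + 5.0)*x = 8 + 5.0*(1.2165 + 0.2092)
x^{k+1} = 0.7962
Step 2: z-update.
Minimize 6*z^2 + 9*z + (5.0/2)*(0.7962 - z - 0.2092)^2
FOC: (2*6 + 5.0)*z = -9 + 5.0*(0.7962 - 0.2092)
z^{k+1} = -0.3568
Step 3: u-update.
u^{k+1} = -0.2092 + 0.7962 + 0.3568 = 0.9438
Step 4: Primal residual = |0.7962 + 0.3568| = 1.153


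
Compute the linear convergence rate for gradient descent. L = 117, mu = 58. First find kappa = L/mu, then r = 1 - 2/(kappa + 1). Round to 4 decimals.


Step 1: Compute the condition number.
kappa = L/mu = 117/58 = 2.0172
Step 2: Compute the convergence rate.
r = 1 - 2/(kappa + 1) = 1 - 2*mu/(L + mu) = (L - mu)/(L + mu) = 59/175 = 0.3371


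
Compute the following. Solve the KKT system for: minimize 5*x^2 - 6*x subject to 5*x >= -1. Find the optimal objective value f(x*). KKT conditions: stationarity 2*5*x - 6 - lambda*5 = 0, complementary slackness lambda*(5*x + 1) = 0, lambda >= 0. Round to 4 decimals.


Step 1: Try lambda = 0 (constraint inactive).
Stationarity: 2*5*x - 6 = 0
x* = 6/(2*5) = 0.6
Check constraint: 5*0.6 = 3.0 >= -1 -- satisfied.
Step 2: Compute optimal value.
f(x*) = 5*0.6^2 - 6*0.6 = -1.8


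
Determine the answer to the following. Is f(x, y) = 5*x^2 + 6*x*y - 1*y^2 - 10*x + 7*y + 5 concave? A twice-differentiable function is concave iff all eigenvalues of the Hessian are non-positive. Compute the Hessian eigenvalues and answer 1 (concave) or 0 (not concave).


The Hessian of f(x,y) = 5*x^2 + 6*x*y - 1*y^2 - 10*x + 7*y + 5 is:
H = [[10, 6], [6, -2]]
Trace = 10 - 2 = 8
Determinant = 10*-2 - (6)^2 = -56
Discriminant = (8)^2 - 4*-56 = 288.0
Eigenvalues: lambda_1 = -4.4853, lambda_2 = 12.4853
The function is not concave.

0


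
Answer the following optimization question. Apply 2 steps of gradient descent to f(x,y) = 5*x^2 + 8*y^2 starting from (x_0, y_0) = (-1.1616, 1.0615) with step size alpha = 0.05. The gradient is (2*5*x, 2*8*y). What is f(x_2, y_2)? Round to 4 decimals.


Gradient descent on f(x,y) = 5*x^2 + 8*y^2.
Starting point: (-1.1616, 1.0615), alpha = 0.05
Step 1: grad_x = 2*5*-1.1616 = -11.616, grad_y = 2*8*1.0615 = 16.984
  x_1 = -1.1616 - 0.05*-11.616 = -0.5808
  y_1 = 1.0615 - 0.05*16.984 = 0.2123
Step 2: grad_x = 2*5*-0.5808 = -5.808, grad_y = 2*8*0.2123 = 3.3968
  x_2 = -0.5808 - 0.05*-5.808 = -0.2904
  y_2 = 0.2123 - 0.05*3.3968 = 0.0425
f(-0.2904, 0.0425) = 5*(-0.2904)^2 + 8*0.0425^2 = 0.4361


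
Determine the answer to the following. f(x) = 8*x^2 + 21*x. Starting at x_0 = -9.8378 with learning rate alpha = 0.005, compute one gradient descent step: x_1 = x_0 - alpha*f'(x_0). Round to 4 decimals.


We compute the gradient at x_0 and apply the update.
f'(x) = 16*x + 21
f'(-9.8378) = 16*-9.8378 + 21 = -136.4048
x_1 = -9.8378 - 0.005*-136.4048 = -9.1558


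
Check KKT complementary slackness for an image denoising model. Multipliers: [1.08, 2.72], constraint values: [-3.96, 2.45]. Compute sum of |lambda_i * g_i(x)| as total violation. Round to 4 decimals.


KKT complementary slackness check:
lambda_1 * g_1 = 1.08 * -3.96 = -4.2768
lambda_2 * g_2 = 2.72 * 2.45 = 6.664
Total violation = 4.2768 + 6.664 = 10.9408


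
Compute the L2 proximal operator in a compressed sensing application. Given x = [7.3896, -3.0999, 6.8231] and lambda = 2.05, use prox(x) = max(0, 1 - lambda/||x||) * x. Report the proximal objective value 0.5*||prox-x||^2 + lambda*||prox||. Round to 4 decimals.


Step 1: Compute ||x||.
||x|| = 10.5247
Step 2: Compute scaling factor.
scale = max(0, 1 - 2.05/10.5247) = 0.8052
Step 3: prox(x) = [5.9503, -2.4961, 5.4941]
||prox(x)|| = 8.4747
Step 4: Proximal objective.
0.5*||prox-x||^2 = 2.1013
lambda*||prox|| = 17.3731
Total = 19.4745


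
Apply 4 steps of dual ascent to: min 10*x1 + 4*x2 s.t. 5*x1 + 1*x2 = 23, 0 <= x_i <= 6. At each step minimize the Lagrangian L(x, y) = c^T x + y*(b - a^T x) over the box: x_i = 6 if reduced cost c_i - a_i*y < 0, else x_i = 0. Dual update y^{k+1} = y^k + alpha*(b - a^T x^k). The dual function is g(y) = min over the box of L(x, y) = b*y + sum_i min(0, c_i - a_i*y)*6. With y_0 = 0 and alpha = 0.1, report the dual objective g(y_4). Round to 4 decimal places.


Dual ascent for LP: min 10*x1 + 4*x2, 5*x1 + 1*x2 = 23, 0 <= x_i <= 6
Step 1: y^k = 0.0, reduced costs: (10.0, 4.0)
  x^k = (0.0, 0.0), subgradient = b - a^T x = 23.0
  y^{k+1} = 0.0 + 0.1*23.0 = 2.3
Step 2: y^k = 2.3, reduced costs: (-1.5, 1.7)
  x^k = (6.0, 0.0), subgradient = b - a^T x = -7.0
  y^{k+1} = 2.3 + 0.1*-7.0 = 1.6
Step 3: y^k = 1.6, reduced costs: (2.0, 2.4)
  x^k = (0.0, 0.0), subgradient = b - a^T x = 23.0
  y^{k+1} = 1.6 + 0.1*23.0 = 3.9
Step 4: y^k = 3.9, reduced costs: (-9.5, 0.1)
  x^k = (6.0, 0.0), subgradient = b - a^T x = -7.0
  y^{k+1} = 3.9 + 0.1*-7.0 = 3.2
Dual objective at y_4 = 3.2: reduced costs (-6.0, 0.8), box minimizer x = (6.0, 0.0)
g(y_4) = b*y + (c1 - a1*y)*x1 + (c2 - a2*y)*x2 = 23*3.2 + (-6.0)*6.0 + 0.8*0.0 = 73.6 - 36.0 + 0.0 = 37.6


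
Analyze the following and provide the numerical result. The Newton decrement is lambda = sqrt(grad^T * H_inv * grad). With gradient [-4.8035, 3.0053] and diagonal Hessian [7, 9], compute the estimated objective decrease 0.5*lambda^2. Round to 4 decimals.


Step 1: H is diagonal, so H^(-1) * g = [-0.6862, 0.3339].
Step 2: g^T H^(-1) g = sum_i g_i^2 / H_ii
  = (-4.8035)^2/7 + (3.0053)^2/9
  = 3.2962 + 1.0035 = 4.2998
Step 3: Objective decrease = 0.5 * g^T H^(-1) g = 2.1499


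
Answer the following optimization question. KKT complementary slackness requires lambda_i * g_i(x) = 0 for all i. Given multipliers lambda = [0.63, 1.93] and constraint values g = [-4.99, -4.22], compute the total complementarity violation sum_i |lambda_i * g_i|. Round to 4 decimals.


KKT complementary slackness check:
lambda_1 * g_1 = 0.63 * -4.99 = -3.1437
lambda_2 * g_2 = 1.93 * -4.22 = -8.1446
Total violation = 3.1437 + 8.1446 = 11.2883


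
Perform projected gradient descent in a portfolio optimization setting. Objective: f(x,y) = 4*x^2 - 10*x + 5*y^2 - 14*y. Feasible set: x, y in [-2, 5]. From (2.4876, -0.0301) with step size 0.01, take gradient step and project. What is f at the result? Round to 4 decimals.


Step 1: Compute gradient at (2.4876, -0.0301).
grad_x = 2*4*2.4876 - 10 = 9.9008
grad_y = 2*5*-0.0301 - 14 = -14.301
Step 2: Gradient step.
x_raw = 2.4876 - 0.01*9.9008 = 2.3886
y_raw = -0.0301 - 0.01*-14.301 = 0.1129
Step 3: Project onto [-2, 5].
x_proj = clip(2.3886) = 2.3886
y_proj = clip(0.1129) = 0.1129
Step 4: Evaluate f.
f(2.3886, 0.1129) = -2.5814


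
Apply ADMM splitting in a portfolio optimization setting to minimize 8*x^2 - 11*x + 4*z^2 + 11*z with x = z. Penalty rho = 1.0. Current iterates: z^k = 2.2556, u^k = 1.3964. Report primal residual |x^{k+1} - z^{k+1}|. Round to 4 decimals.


ADMM iteration with rho = 1.0, z^k = 2.2556, u^k = 1.3964
Step 1: x-update.
Minimize 8*x^2 - 11*x + (1.0/2)*(x - 2.2556 + 1.3964)^2
FOC: (2*8 + 1.0)*x = 11 + 1.0*(2.2556 - 1.3964)
x^{k+1} = 0.6976
Step 2: z-update.
Minimize 4*z^2 + 11*z + (1.0/2)*(0.6976 - z + 1.3964)^2
FOC: (2*4 + 1.0)*z = -11 + 1.0*(0.6976 + 1.3964)
z^{k+1} = -0.9896
Step 3: u-update.
u^{k+1} = 1.3964 + 0.6976 + 0.9896 = 3.0836
Step 4: Primal residual = |0.6976 + 0.9896| = 1.6872


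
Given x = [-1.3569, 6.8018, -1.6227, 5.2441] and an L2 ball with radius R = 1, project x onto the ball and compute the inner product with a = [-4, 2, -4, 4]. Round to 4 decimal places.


Step 1: Compute ||x|| (intermediates to 6 decimals).
||x|| = sqrt((-1.3569)^2 + 6.8018^2 + (-1.6227)^2 + 5.2441^2) = 8.845304
Step 2: Project.
Since ||x|| > R, scale = R/||x|| = 1/8.845304 = 0.113054, proj(x) = scale * x
proj(x) = [-0.153403, 0.768971, -0.183453, 0.592866]
Step 3: Dot product.
a^T * proj(x) = -4*(-0.153403) + 2*0.768971 - 4*(-0.183453) + 4*0.592866 = 5.2568


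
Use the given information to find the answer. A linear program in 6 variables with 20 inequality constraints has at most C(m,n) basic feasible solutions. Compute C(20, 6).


Each vertex corresponds to some choice of n active constraints out of m, so the number of vertices is at most C(m, n) = m! / (n!(m-n)!).
m = 20, n = 6
Numerator: 20 * 19 * 18 * 17 * 16 * 15
Denominator: 6! = 720
C(20, 6) = 38760


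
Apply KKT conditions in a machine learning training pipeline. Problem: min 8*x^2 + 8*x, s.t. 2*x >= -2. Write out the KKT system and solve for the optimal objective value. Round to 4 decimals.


Step 1: Try lambda = 0 (constraint inactive).
Stationarity: 2*8*x + 8 = 0
x* = -8/(2*8) = -0.5
Check constraint: 2*-0.5 = -1.0 >= -2 -- satisfied.
Step 2: Compute optimal value.
f(x*) = 8*(-0.5)^2 + 8*(-0.5) = -2.0


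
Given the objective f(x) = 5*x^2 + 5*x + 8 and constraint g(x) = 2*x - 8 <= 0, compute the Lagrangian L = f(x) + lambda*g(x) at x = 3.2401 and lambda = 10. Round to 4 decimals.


Step 1: Evaluate f(x).
f(3.2401) = 5*3.2401^2 + 5*3.2401 + 8 = 76.6917
Step 2: Evaluate g(x).
g(3.2401) = 2*3.2401 - 8 = -1.5198
Step 3: Compute Lagrangian.
L = 76.6917 + 10*-1.5198 = 61.4937


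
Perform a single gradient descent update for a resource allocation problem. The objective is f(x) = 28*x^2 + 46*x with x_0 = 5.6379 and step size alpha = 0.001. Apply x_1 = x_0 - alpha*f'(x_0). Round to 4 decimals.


We compute the gradient at x_0 and apply the update.
f'(x) = 56*x + 46
f'(5.6379) = 56*5.6379 + 46 = 361.7224
x_1 = 5.6379 - 0.001*361.7224 = 5.2762


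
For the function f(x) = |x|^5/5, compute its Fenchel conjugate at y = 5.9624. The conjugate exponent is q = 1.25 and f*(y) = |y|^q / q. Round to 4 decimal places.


The conjugate exponent q satisfies 1/p + 1/q = 1.
p = 5, so q = 5/(5 - 1) = 1.25
|y|^q = 5.9624^1.25 = 9.317
f*(5.9624) = 9.317 / 1.25 = 7.4536


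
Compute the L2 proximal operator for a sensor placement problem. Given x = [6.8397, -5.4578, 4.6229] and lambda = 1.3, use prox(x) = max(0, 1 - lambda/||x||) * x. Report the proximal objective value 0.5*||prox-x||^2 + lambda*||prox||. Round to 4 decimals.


Step 1: Compute ||x||.
||x|| = 9.8965
Step 2: Compute scaling factor.
scale = max(0, 1 - 1.3/9.8965) = 0.8686
Step 3: prox(x) = [5.9412, -4.7409, 4.0156]
||prox(x)|| = 8.5965
Step 4: Proximal objective.
0.5*||prox-x||^2 = 0.845
lambda*||prox|| = 11.1755
Total = 12.0204


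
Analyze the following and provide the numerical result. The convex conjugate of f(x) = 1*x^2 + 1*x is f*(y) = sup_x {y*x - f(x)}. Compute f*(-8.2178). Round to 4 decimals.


f*(y) = sup_x {y*x - a*x^2 - b*x} = sup_x {(y-b)*x - a*x^2}
FOC: (y - b) - 2a*x = 0 => x* = (y - b)/(2a)
x* = (-8.2178 - 1)/(2*1) = -4.6089
f*(-8.2178) = (y-b)^2/(4a) = (-8.2178 - 1)^2/(4*1)
= 84.9678/4 = 21.242


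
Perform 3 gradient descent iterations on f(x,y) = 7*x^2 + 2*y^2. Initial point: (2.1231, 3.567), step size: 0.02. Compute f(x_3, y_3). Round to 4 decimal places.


Gradient descent on f(x,y) = 7*x^2 + 2*y^2.
Starting point: (2.1231, 3.567), alpha = 0.02
Step 1: grad_x = 2*7*2.1231 = 29.7234, grad_y = 2*2*3.567 = 14.268
  x_1 = 2.1231 - 0.02*29.7234 = 1.5286
  y_1 = 3.567 - 0.02*14.268 = 3.2816
Step 2: grad_x = 2*7*1.5286 = 21.4008, grad_y = 2*2*3.2816 = 13.1266
  x_2 = 1.5286 - 0.02*21.4008 = 1.1006
  y_2 = 3.2816 - 0.02*13.1266 = 3.0191
Step 3: grad_x = 2*7*1.1006 = 15.4086, grad_y = 2*2*3.0191 = 12.0764
  x_3 = 1.1006 - 0.02*15.4086 = 0.7924
  y_3 = 3.0191 - 0.02*12.0764 = 2.7776
f(0.7924, 2.7776) = 7*0.7924^2 + 2*2.7776^2 = 19.8257


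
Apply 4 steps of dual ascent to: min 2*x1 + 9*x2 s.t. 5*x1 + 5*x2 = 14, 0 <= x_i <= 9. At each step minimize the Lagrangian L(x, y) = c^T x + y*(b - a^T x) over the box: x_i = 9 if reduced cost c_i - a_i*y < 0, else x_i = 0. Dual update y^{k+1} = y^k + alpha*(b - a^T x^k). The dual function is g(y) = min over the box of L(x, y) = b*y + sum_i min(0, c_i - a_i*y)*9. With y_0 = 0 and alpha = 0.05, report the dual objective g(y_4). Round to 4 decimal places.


Dual ascent for LP: min 2*x1 + 9*x2, 5*x1 + 5*x2 = 14, 0 <= x_i <= 9
Step 1: y^k = 0.0, reduced costs: (2.0, 9.0)
  x^k = (0.0, 0.0), subgradient = b - a^T x = 14.0
  y^{k+1} = 0.0 + 0.05*14.0 = 0.7
Step 2: y^k = 0.7, reduced costs: (-1.5, 5.5)
  x^k = (9.0, 0.0), subgradient = b - a^T x = -31.0
  y^{k+1} = 0.7 + 0.05*-31.0 = -0.85
Step 3: y^k = -0.85, reduced costs: (6.25, 13.25)
  x^k = (0.0, 0.0), subgradient = b - a^T x = 14.0
  y^{k+1} = -0.85 + 0.05*14.0 = -0.15
Step 4: y^k = -0.15, reduced costs: (2.75, 9.75)
  x^k = (0.0, 0.0), subgradient = b - a^T x = 14.0
  y^{k+1} = -0.15 + 0.05*14.0 = 0.55
Dual objective at y_4 = 0.55: reduced costs (-0.75, 6.25), box minimizer x = (9.0, 0.0)
g(y_4) = b*y + (c1 - a1*y)*x1 + (c2 - a2*y)*x2 = 14*0.55 + (-0.75)*9.0 + 6.25*0.0 = 7.7 - 6.75 + 0.0 = 0.95


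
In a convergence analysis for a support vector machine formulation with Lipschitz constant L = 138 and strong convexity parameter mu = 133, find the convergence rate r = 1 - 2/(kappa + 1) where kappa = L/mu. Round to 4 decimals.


Step 1: Compute the condition number.
kappa = L/mu = 138/133 = 1.0376
Step 2: Compute the convergence rate.
r = 1 - 2/(kappa + 1) = 1 - 2*mu/(L + mu) = (L - mu)/(L + mu) = 5/271 = 0.0185


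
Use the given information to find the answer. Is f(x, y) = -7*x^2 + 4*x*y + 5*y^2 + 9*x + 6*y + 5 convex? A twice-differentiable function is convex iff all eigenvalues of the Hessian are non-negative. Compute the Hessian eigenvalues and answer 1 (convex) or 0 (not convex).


The Hessian of f(x,y) = -7*x^2 + 4*x*y + 5*y^2 + 9*x + 6*y + 5 is:
H = [[-14, 4], [4, 10]]
Trace = -14 + 10 = -4
Determinant = -14*10 - (4)^2 = -156
Discriminant = (-4)^2 - 4*-156 = 640.0
Eigenvalues: lambda_1 = -14.6491, lambda_2 = 10.6491
The function is not convex.

0


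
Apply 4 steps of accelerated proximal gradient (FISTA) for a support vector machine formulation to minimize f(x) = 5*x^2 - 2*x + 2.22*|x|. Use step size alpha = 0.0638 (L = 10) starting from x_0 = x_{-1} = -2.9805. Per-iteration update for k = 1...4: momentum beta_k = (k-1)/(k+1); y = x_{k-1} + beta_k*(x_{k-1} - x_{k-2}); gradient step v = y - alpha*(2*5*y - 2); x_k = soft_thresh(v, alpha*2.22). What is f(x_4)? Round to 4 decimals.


FISTA on f(x) = 5*x^2 - 2*x + 2.22*|x|
L = 10, alpha = 0.0638
Iteration 1: beta = 0.0, y = -2.9805 + 0.0*(-2.9805 + 2.9805) = -2.9805
  grad(y) = -31.805, v = y - alpha*grad = -0.9513
  prox(v) = soft_thresh(-0.9513, 0.1416) = -0.8097
Iteration 2: beta = 0.3333, y = -0.8097 + 0.3333*(-0.8097 + 2.9805) = -0.0861
  grad(y) = -2.8611, v = y - alpha*grad = 0.0964
  prox(v) = soft_thresh(0.0964, 0.1416) = 0.0
Iteration 3: beta = 0.5, y = 0.0 + 0.5*(0.0 + 0.8097) = 0.4049
  grad(y) = 2.0485, v = y - alpha*grad = 0.2742
  prox(v) = soft_thresh(0.2742, 0.1416) = 0.1325
Iteration 4: beta = 0.6, y = 0.1325 + 0.6*(0.1325 - 0.0) = 0.212
  grad(y) = 0.1203, v = y - alpha*grad = 0.2044
  prox(v) = soft_thresh(0.2044, 0.1416) = 0.0627
f(x_4) = 5*0.0627^2 - 2*0.0627 + 2.22*|0.0627| = 0.0335


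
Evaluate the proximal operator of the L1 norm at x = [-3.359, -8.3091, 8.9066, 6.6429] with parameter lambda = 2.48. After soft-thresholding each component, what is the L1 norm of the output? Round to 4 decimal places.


Soft-thresholding with lambda = 2.48:
prox(-3.359) = sign(-3.359)*max(|-3.359| - 2.48, 0) = -0.879
prox(-8.3091) = sign(-8.3091)*max(|-8.3091| - 2.48, 0) = -5.8291
prox(8.9066) = sign(8.9066)*max(|8.9066| - 2.48, 0) = 6.4266
prox(6.6429) = sign(6.6429)*max(|6.6429| - 2.48, 0) = 4.1629
prox(x) = [-0.879, -5.8291, 6.4266, 4.1629]
||prox(x)||_1 = 0.879 + 5.8291 + 6.4266 + 4.1629 = 17.2976


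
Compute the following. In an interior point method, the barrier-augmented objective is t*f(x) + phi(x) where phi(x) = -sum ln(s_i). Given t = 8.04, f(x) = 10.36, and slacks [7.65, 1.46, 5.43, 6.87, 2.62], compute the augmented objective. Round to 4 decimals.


Step 1: Compute log-barrier.
ln values: [2.0347, 0.3784, 1.6919, 1.9272, 0.9632]
phi = -(2.0347 + 0.3784 + 1.6919 + 1.9272 + 0.9632) = -6.9954
Step 2: Compute augmented objective.
t*f(x) = 8.04*10.36 = 83.2944
Total = 83.2944 - 6.9954 = 76.299


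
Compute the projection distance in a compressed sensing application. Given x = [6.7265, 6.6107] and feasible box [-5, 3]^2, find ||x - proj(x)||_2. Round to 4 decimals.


Project each component onto [-5, 3].
clip(6.7265) = 3.0, clip(6.6107) = 3.0
Projection = [3.0, 3.0]
Squared diffs: [13.8868, 13.0372]
Distance = sqrt(26.924) = 5.1888


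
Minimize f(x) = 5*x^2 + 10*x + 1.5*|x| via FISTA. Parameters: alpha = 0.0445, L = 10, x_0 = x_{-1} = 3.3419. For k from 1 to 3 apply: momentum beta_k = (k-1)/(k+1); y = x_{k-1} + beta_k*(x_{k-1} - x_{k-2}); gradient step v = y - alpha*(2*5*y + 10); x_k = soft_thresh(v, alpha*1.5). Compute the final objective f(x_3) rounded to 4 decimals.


FISTA on f(x) = 5*x^2 + 10*x + 1.5*|x|
L = 10, alpha = 0.0445
Iteration 1: beta = 0.0, y = 3.3419 + 0.0*(3.3419 - 3.3419) = 3.3419
  grad(y) = 43.419, v = y - alpha*grad = 1.4098
  prox(v) = soft_thresh(1.4098, 0.0668) = 1.343
Iteration 2: beta = 0.3333, y = 1.343 + 0.3333*(1.343 - 3.3419) = 0.6767
  grad(y) = 16.7671, v = y - alpha*grad = -0.0694
  prox(v) = soft_thresh(-0.0694, 0.0668) = -0.0027
Iteration 3: beta = 0.5, y = -0.0027 + 0.5*(-0.0027 - 1.343) = -0.6755
  grad(y) = 3.2448, v = y - alpha*grad = -0.8199
  prox(v) = soft_thresh(-0.8199, 0.0668) = -0.7532
f(x_3) = 5*(-0.7532)^2 + 10*(-0.7532) + 1.5*|-0.7532| = -3.5656


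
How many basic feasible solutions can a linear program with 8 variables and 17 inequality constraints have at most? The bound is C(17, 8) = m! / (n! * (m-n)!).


Each vertex corresponds to some choice of n active constraints out of m, so the number of vertices is at most C(m, n) = m! / (n!(m-n)!).
m = 17, n = 8
Numerator: 17 * 16 * 15 * 14 * 13 * 12 * 11 * 10
Denominator: 8! = 40320
C(17, 8) = 24310


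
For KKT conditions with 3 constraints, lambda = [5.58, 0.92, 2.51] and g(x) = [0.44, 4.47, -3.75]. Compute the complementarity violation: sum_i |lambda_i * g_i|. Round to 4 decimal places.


KKT complementary slackness check:
lambda_1 * g_1 = 5.58 * 0.44 = 2.4552
lambda_2 * g_2 = 0.92 * 4.47 = 4.1124
lambda_3 * g_3 = 2.51 * -3.75 = -9.4125
Total violation = 2.4552 + 4.1124 + 9.4125 = 15.9801


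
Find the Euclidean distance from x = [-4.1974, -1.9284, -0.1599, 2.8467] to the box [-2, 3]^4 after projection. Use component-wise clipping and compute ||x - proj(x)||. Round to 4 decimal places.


Project each component onto [-2, 3].
clip(-4.1974) = -2.0, clip(-1.9284) = -1.9284, clip(-0.1599) = -0.1599, clip(2.8467) = 2.8467
Projection = [-2.0, -1.9284, -0.1599, 2.8467]
Squared diffs: [4.8286, 0.0, 0.0, 0.0]
Distance = sqrt(4.8286) = 2.1974


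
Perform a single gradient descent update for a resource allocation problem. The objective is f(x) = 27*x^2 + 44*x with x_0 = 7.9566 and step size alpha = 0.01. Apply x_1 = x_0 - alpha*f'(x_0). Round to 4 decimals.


We compute the gradient at x_0 and apply the update.
f'(x) = 54*x + 44
f'(7.9566) = 54*7.9566 + 44 = 473.6564
x_1 = 7.9566 - 0.01*473.6564 = 3.22
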